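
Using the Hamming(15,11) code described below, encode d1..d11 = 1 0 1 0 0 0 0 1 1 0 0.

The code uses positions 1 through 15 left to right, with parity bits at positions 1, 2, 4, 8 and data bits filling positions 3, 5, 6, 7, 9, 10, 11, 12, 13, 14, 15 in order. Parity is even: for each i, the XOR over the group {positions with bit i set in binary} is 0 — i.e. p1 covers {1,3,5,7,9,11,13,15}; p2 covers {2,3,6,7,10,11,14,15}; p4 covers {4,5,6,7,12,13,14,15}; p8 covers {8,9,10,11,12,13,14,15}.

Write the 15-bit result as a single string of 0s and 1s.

Place data at non-parity positions: p1 p2 1 p4 0 1 0 p8 0 0 0 1 1 0 0
p1 (pos 1,3,5,7,9,11,13,15): XOR of data positions = 1⊕0⊕0⊕0⊕0⊕1⊕0 = 0
p2 (pos 2,3,6,7,10,11,14,15): XOR of data positions = 1⊕1⊕0⊕0⊕0⊕0⊕0 = 0
p4 (pos 4,5,6,7,12,13,14,15): XOR of data positions = 0⊕1⊕0⊕1⊕1⊕0⊕0 = 1
p8 (pos 8,9,10,11,12,13,14,15): XOR of data positions = 0⊕0⊕0⊕1⊕1⊕0⊕0 = 0
Codeword: 001101000001100

001101000001100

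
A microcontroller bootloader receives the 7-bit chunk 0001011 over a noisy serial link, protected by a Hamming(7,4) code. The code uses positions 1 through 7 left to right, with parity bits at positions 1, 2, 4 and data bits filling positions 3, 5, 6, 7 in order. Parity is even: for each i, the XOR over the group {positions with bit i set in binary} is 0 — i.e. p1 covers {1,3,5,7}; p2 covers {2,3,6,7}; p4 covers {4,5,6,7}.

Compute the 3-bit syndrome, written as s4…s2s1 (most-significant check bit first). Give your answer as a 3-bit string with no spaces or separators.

101

s1 (pos 1,3,5,7): 0⊕0⊕0⊕1 = 1
s2 (pos 2,3,6,7): 0⊕0⊕1⊕1 = 0
s4 (pos 4,5,6,7): 1⊕0⊕1⊕1 = 1
Syndrome s4…s1 = 101 → error at position 5.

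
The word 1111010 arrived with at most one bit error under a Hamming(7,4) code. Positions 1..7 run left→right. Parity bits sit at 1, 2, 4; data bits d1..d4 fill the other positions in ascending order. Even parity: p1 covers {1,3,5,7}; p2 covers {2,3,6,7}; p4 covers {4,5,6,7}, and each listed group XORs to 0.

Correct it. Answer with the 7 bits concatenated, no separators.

1011010

s1 (pos 1,3,5,7): 1⊕1⊕0⊕0 = 0
s2 (pos 2,3,6,7): 1⊕1⊕1⊕0 = 1
s4 (pos 4,5,6,7): 1⊕0⊕1⊕0 = 0
Syndrome s4…s1 = 010 → error at position 2.
Flip position 2: 1111010 → 1011010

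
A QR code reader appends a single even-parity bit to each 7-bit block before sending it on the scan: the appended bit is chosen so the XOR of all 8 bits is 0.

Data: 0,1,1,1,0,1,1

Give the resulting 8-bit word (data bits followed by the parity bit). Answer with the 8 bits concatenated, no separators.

XOR of the 7 data bits: 0⊕1⊕1⊕1⊕0⊕1⊕1 = 1
Parity bit = 1 (so all 8 bits XOR to 0).

01110111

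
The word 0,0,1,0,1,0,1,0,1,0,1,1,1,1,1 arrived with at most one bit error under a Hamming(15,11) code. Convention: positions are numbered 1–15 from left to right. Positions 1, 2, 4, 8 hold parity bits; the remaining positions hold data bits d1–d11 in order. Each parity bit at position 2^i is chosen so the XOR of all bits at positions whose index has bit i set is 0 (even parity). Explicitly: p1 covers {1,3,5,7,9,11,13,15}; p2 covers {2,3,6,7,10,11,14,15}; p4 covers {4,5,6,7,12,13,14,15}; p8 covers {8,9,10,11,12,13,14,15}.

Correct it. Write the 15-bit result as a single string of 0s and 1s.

000010101011111

s1 (pos 1,3,5,7,9,11,13,15): 0⊕1⊕1⊕1⊕1⊕1⊕1⊕1 = 1
s2 (pos 2,3,6,7,10,11,14,15): 0⊕1⊕0⊕1⊕0⊕1⊕1⊕1 = 1
s4 (pos 4,5,6,7,12,13,14,15): 0⊕1⊕0⊕1⊕1⊕1⊕1⊕1 = 0
s8 (pos 8,9,10,11,12,13,14,15): 0⊕1⊕0⊕1⊕1⊕1⊕1⊕1 = 0
Syndrome s8…s1 = 0011 → error at position 3.
Flip position 3: 001010101011111 → 000010101011111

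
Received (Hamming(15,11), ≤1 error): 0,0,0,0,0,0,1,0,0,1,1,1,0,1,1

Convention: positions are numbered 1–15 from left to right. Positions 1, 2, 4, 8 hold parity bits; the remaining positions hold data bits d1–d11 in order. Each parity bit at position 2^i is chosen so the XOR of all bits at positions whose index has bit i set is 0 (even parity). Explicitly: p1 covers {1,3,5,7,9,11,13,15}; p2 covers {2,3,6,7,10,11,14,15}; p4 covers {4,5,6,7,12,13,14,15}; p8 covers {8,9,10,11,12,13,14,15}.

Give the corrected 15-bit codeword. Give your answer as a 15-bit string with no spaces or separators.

s1 (pos 1,3,5,7,9,11,13,15): 0⊕0⊕0⊕1⊕0⊕1⊕0⊕1 = 1
s2 (pos 2,3,6,7,10,11,14,15): 0⊕0⊕0⊕1⊕1⊕1⊕1⊕1 = 1
s4 (pos 4,5,6,7,12,13,14,15): 0⊕0⊕0⊕1⊕1⊕0⊕1⊕1 = 0
s8 (pos 8,9,10,11,12,13,14,15): 0⊕0⊕1⊕1⊕1⊕0⊕1⊕1 = 1
Syndrome s8…s1 = 1011 → error at position 11.
Flip position 11: 000000100111011 → 000000100101011

000000100101011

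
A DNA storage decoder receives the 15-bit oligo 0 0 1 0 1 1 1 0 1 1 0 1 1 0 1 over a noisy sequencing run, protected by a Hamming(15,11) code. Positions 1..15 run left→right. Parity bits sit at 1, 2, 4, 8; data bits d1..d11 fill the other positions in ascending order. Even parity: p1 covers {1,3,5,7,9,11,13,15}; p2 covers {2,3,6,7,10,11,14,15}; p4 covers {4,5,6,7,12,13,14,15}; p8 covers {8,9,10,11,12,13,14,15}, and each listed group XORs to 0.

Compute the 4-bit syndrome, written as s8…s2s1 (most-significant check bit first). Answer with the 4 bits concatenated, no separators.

s1 (pos 1,3,5,7,9,11,13,15): 0⊕1⊕1⊕1⊕1⊕0⊕1⊕1 = 0
s2 (pos 2,3,6,7,10,11,14,15): 0⊕1⊕1⊕1⊕1⊕0⊕0⊕1 = 1
s4 (pos 4,5,6,7,12,13,14,15): 0⊕1⊕1⊕1⊕1⊕1⊕0⊕1 = 0
s8 (pos 8,9,10,11,12,13,14,15): 0⊕1⊕1⊕0⊕1⊕1⊕0⊕1 = 1
Syndrome s8…s1 = 1010 → error at position 10.

1010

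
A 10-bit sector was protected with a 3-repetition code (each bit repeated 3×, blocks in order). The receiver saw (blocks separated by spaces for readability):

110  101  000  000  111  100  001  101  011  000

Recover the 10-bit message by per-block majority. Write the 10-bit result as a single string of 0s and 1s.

1100100110

Block 1 (110): 2 ones → 1
Block 2 (101): 2 ones → 1
Block 3 (000): 0 ones → 0
Block 4 (000): 0 ones → 0
Block 5 (111): 3 ones → 1
Block 6 (100): 1 one → 0
Block 7 (001): 1 one → 0
Block 8 (101): 2 ones → 1
Block 9 (011): 2 ones → 1
Block 10 (000): 0 ones → 0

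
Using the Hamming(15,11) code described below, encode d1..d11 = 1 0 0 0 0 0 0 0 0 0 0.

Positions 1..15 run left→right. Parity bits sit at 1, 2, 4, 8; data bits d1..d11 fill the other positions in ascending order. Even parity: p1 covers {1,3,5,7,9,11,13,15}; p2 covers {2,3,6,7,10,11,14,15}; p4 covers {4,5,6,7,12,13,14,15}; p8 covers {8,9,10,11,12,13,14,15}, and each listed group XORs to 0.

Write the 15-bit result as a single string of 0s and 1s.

Place data at non-parity positions: p1 p2 1 p4 0 0 0 p8 0 0 0 0 0 0 0
p1 (pos 1,3,5,7,9,11,13,15): XOR of data positions = 1⊕0⊕0⊕0⊕0⊕0⊕0 = 1
p2 (pos 2,3,6,7,10,11,14,15): XOR of data positions = 1⊕0⊕0⊕0⊕0⊕0⊕0 = 1
p4 (pos 4,5,6,7,12,13,14,15): XOR of data positions = 0⊕0⊕0⊕0⊕0⊕0⊕0 = 0
p8 (pos 8,9,10,11,12,13,14,15): XOR of data positions = 0⊕0⊕0⊕0⊕0⊕0⊕0 = 0
Codeword: 111000000000000

111000000000000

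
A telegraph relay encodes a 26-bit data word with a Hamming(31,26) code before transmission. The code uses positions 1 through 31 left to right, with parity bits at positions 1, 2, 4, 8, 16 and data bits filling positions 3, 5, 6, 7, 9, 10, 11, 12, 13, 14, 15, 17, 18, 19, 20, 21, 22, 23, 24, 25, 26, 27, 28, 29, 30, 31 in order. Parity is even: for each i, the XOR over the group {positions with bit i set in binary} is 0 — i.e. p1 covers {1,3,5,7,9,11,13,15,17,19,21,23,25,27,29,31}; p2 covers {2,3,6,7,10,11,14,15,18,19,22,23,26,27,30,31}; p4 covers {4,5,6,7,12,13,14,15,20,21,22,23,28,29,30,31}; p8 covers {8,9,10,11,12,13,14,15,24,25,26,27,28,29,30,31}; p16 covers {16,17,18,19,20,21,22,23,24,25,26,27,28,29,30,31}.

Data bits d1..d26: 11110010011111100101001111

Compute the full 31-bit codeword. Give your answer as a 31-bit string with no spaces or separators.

Place data at non-parity positions: p1 p2 1 p4 1 1 1 p8 0 0 1 0 0 1 1 p16 1 1 1 1 0 0 1 0 1 0 0 1 1 1 1
p1 (pos 1,3,5,7,9,11,13,15,17,19,21,23,25,27,29,31): XOR of data positions = 1⊕1⊕1⊕0⊕1⊕0⊕1⊕1⊕1⊕0⊕1⊕1⊕0⊕1⊕1 = 1
p2 (pos 2,3,6,7,10,11,14,15,18,19,22,23,26,27,30,31): XOR of data positions = 1⊕1⊕1⊕0⊕1⊕1⊕1⊕1⊕1⊕0⊕1⊕0⊕0⊕1⊕1 = 1
p4 (pos 4,5,6,7,12,13,14,15,20,21,22,23,28,29,30,31): XOR of data positions = 1⊕1⊕1⊕0⊕0⊕1⊕1⊕1⊕0⊕0⊕1⊕1⊕1⊕1⊕1 = 1
p8 (pos 8,9,10,11,12,13,14,15,24,25,26,27,28,29,30,31): XOR of data positions = 0⊕0⊕1⊕0⊕0⊕1⊕1⊕0⊕1⊕0⊕0⊕1⊕1⊕1⊕1 = 0
p16 (pos 16,17,18,19,20,21,22,23,24,25,26,27,28,29,30,31): XOR of data positions = 1⊕1⊕1⊕1⊕0⊕0⊕1⊕0⊕1⊕0⊕0⊕1⊕1⊕1⊕1 = 0
Codeword: 1111111000100110111100101001111

1111111000100110111100101001111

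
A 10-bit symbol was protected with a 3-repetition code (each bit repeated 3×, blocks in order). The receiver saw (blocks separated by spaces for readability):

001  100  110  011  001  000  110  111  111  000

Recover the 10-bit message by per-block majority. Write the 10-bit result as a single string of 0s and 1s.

Block 1 (001): 1 one → 0
Block 2 (100): 1 one → 0
Block 3 (110): 2 ones → 1
Block 4 (011): 2 ones → 1
Block 5 (001): 1 one → 0
Block 6 (000): 0 ones → 0
Block 7 (110): 2 ones → 1
Block 8 (111): 3 ones → 1
Block 9 (111): 3 ones → 1
Block 10 (000): 0 ones → 0

0011001110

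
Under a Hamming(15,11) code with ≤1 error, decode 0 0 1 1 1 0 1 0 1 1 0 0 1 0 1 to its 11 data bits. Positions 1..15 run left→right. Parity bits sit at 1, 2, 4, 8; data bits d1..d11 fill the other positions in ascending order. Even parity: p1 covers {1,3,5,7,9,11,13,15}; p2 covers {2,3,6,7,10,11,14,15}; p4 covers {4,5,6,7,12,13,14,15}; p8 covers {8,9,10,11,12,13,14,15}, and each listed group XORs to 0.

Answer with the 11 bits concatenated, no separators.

s1 (pos 1,3,5,7,9,11,13,15): 0⊕1⊕1⊕1⊕1⊕0⊕1⊕1 = 0
s2 (pos 2,3,6,7,10,11,14,15): 0⊕1⊕0⊕1⊕1⊕0⊕0⊕1 = 0
s4 (pos 4,5,6,7,12,13,14,15): 1⊕1⊕0⊕1⊕0⊕1⊕0⊕1 = 1
s8 (pos 8,9,10,11,12,13,14,15): 0⊕1⊕1⊕0⊕0⊕1⊕0⊕1 = 0
Syndrome s8…s1 = 0100 → error at position 4.
Flip position 4: 001110101100101 → 001010101100101
Read data bits from positions 3,5,6,7,9,10,11,12,13,14,15: 11011100101

11011100101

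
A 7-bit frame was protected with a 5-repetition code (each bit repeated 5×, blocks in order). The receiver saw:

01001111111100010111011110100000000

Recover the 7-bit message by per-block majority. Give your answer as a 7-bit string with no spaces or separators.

0101100

Block 1 (01001): 2 ones → 0
Block 2 (11111): 5 ones → 1
Block 3 (11000): 2 ones → 0
Block 4 (10111): 4 ones → 1
Block 5 (01111): 4 ones → 1
Block 6 (01000): 1 one → 0
Block 7 (00000): 0 ones → 0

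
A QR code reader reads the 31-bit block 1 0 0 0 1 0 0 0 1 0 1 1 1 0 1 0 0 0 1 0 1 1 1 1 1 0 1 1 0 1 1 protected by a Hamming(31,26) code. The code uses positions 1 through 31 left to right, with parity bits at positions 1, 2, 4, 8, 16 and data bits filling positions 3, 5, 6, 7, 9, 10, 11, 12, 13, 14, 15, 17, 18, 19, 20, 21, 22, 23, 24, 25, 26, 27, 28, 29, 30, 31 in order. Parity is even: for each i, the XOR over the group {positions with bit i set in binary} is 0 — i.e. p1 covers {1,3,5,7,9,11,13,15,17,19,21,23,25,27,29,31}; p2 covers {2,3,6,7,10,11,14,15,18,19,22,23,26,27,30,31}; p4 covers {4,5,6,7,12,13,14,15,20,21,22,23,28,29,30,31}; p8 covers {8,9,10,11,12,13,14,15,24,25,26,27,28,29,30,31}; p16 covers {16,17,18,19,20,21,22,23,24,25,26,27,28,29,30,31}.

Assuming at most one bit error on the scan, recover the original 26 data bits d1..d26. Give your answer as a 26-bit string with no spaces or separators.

s1 (pos 1,3,5,7,9,11,13,15,17,19,21,23,25,27,29,31): 1⊕0⊕1⊕0⊕1⊕1⊕1⊕1⊕0⊕1⊕1⊕1⊕1⊕1⊕0⊕1 = 0
s2 (pos 2,3,6,7,10,11,14,15,18,19,22,23,26,27,30,31): 0⊕0⊕0⊕0⊕0⊕1⊕0⊕1⊕0⊕1⊕1⊕1⊕0⊕1⊕1⊕1 = 0
s4 (pos 4,5,6,7,12,13,14,15,20,21,22,23,28,29,30,31): 0⊕1⊕0⊕0⊕1⊕1⊕0⊕1⊕0⊕1⊕1⊕1⊕1⊕0⊕1⊕1 = 0
s8 (pos 8,9,10,11,12,13,14,15,24,25,26,27,28,29,30,31): 0⊕1⊕0⊕1⊕1⊕1⊕0⊕1⊕1⊕1⊕0⊕1⊕1⊕0⊕1⊕1 = 1
s16 (pos 16,17,18,19,20,21,22,23,24,25,26,27,28,29,30,31): 0⊕0⊕0⊕1⊕0⊕1⊕1⊕1⊕1⊕1⊕0⊕1⊕1⊕0⊕1⊕1 = 0
Syndrome s16…s1 = 01000 → error at position 8.
Flip position 8: 1000100010111010001011111011011 → 1000100110111010001011111011011
Read data bits from positions 3,5,6,7,9,10,11,12,13,14,15,17,18,19,20,21,22,23,24,25,26,27,28,29,30,31: 01001011101001011111011011

01001011101001011111011011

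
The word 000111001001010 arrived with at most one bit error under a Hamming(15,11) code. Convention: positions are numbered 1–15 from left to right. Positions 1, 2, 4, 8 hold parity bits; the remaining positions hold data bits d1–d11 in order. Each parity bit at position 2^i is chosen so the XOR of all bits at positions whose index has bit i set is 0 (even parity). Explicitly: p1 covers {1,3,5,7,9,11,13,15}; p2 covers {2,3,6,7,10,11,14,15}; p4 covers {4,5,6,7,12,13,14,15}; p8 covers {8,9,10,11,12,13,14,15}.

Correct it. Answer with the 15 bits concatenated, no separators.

000111001000010

s1 (pos 1,3,5,7,9,11,13,15): 0⊕0⊕1⊕0⊕1⊕0⊕0⊕0 = 0
s2 (pos 2,3,6,7,10,11,14,15): 0⊕0⊕1⊕0⊕0⊕0⊕1⊕0 = 0
s4 (pos 4,5,6,7,12,13,14,15): 1⊕1⊕1⊕0⊕1⊕0⊕1⊕0 = 1
s8 (pos 8,9,10,11,12,13,14,15): 0⊕1⊕0⊕0⊕1⊕0⊕1⊕0 = 1
Syndrome s8…s1 = 1100 → error at position 12.
Flip position 12: 000111001001010 → 000111001000010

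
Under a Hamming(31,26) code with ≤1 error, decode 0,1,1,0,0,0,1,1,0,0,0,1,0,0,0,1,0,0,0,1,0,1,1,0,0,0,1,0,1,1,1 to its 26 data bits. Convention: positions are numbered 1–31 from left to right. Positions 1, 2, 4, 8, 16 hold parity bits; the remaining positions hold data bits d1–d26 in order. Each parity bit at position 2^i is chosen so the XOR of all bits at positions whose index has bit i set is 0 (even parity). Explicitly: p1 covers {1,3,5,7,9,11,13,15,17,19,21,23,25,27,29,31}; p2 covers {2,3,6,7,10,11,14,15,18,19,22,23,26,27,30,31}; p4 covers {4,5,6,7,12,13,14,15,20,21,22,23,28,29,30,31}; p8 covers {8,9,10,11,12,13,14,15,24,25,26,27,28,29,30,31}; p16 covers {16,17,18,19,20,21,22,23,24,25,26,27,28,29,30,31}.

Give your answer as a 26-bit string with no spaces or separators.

10010001000000101100010111

s1 (pos 1,3,5,7,9,11,13,15,17,19,21,23,25,27,29,31): 0⊕1⊕0⊕1⊕0⊕0⊕0⊕0⊕0⊕0⊕0⊕1⊕0⊕1⊕1⊕1 = 0
s2 (pos 2,3,6,7,10,11,14,15,18,19,22,23,26,27,30,31): 1⊕1⊕0⊕1⊕0⊕0⊕0⊕0⊕0⊕0⊕1⊕1⊕0⊕1⊕1⊕1 = 0
s4 (pos 4,5,6,7,12,13,14,15,20,21,22,23,28,29,30,31): 0⊕0⊕0⊕1⊕1⊕0⊕0⊕0⊕1⊕0⊕1⊕1⊕0⊕1⊕1⊕1 = 0
s8 (pos 8,9,10,11,12,13,14,15,24,25,26,27,28,29,30,31): 1⊕0⊕0⊕0⊕1⊕0⊕0⊕0⊕0⊕0⊕0⊕1⊕0⊕1⊕1⊕1 = 0
s16 (pos 16,17,18,19,20,21,22,23,24,25,26,27,28,29,30,31): 1⊕0⊕0⊕0⊕1⊕0⊕1⊕1⊕0⊕0⊕0⊕1⊕0⊕1⊕1⊕1 = 0
Syndrome s16…s1 = 00000 → no error.
Read data bits from positions 3,5,6,7,9,10,11,12,13,14,15,17,18,19,20,21,22,23,24,25,26,27,28,29,30,31: 10010001000000101100010111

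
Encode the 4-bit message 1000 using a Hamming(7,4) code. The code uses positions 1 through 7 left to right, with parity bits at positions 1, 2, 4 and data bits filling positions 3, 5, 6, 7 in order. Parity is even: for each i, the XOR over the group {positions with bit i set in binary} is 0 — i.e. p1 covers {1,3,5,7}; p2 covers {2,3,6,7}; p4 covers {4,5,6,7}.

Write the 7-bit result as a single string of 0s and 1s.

Place data at non-parity positions: p1 p2 1 p4 0 0 0
p1 (pos 1,3,5,7): XOR of data positions = 1⊕0⊕0 = 1
p2 (pos 2,3,6,7): XOR of data positions = 1⊕0⊕0 = 1
p4 (pos 4,5,6,7): XOR of data positions = 0⊕0⊕0 = 0
Codeword: 1110000

1110000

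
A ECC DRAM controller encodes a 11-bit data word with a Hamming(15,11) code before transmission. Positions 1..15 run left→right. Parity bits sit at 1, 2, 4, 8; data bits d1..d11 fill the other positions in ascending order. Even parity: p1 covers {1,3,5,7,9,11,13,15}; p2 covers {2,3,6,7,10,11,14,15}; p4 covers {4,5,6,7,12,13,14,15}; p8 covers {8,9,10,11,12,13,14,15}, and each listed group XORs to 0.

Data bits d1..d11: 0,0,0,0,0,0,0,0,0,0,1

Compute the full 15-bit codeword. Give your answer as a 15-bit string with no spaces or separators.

Place data at non-parity positions: p1 p2 0 p4 0 0 0 p8 0 0 0 0 0 0 1
p1 (pos 1,3,5,7,9,11,13,15): XOR of data positions = 0⊕0⊕0⊕0⊕0⊕0⊕1 = 1
p2 (pos 2,3,6,7,10,11,14,15): XOR of data positions = 0⊕0⊕0⊕0⊕0⊕0⊕1 = 1
p4 (pos 4,5,6,7,12,13,14,15): XOR of data positions = 0⊕0⊕0⊕0⊕0⊕0⊕1 = 1
p8 (pos 8,9,10,11,12,13,14,15): XOR of data positions = 0⊕0⊕0⊕0⊕0⊕0⊕1 = 1
Codeword: 110100010000001

110100010000001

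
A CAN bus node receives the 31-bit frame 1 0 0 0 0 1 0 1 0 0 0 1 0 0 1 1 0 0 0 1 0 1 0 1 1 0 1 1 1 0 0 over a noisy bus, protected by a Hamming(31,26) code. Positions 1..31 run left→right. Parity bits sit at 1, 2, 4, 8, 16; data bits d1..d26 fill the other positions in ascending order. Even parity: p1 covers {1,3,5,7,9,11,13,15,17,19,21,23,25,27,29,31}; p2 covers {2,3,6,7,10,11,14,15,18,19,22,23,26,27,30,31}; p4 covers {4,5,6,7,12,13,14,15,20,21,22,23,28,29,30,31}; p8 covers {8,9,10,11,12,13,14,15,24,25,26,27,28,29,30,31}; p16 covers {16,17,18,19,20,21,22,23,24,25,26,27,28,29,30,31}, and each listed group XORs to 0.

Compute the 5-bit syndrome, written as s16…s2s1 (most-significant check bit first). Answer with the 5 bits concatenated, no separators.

00101

s1 (pos 1,3,5,7,9,11,13,15,17,19,21,23,25,27,29,31): 1⊕0⊕0⊕0⊕0⊕0⊕0⊕1⊕0⊕0⊕0⊕0⊕1⊕1⊕1⊕0 = 1
s2 (pos 2,3,6,7,10,11,14,15,18,19,22,23,26,27,30,31): 0⊕0⊕1⊕0⊕0⊕0⊕0⊕1⊕0⊕0⊕1⊕0⊕0⊕1⊕0⊕0 = 0
s4 (pos 4,5,6,7,12,13,14,15,20,21,22,23,28,29,30,31): 0⊕0⊕1⊕0⊕1⊕0⊕0⊕1⊕1⊕0⊕1⊕0⊕1⊕1⊕0⊕0 = 1
s8 (pos 8,9,10,11,12,13,14,15,24,25,26,27,28,29,30,31): 1⊕0⊕0⊕0⊕1⊕0⊕0⊕1⊕1⊕1⊕0⊕1⊕1⊕1⊕0⊕0 = 0
s16 (pos 16,17,18,19,20,21,22,23,24,25,26,27,28,29,30,31): 1⊕0⊕0⊕0⊕1⊕0⊕1⊕0⊕1⊕1⊕0⊕1⊕1⊕1⊕0⊕0 = 0
Syndrome s16…s1 = 00101 → error at position 5.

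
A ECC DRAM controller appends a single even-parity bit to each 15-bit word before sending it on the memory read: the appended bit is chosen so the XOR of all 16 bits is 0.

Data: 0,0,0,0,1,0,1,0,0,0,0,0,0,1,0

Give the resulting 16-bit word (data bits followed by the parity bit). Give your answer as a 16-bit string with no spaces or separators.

0000101000000101

XOR of the 15 data bits: 0⊕0⊕0⊕0⊕1⊕0⊕1⊕0⊕0⊕0⊕0⊕0⊕0⊕1⊕0 = 1
Parity bit = 1 (so all 16 bits XOR to 0).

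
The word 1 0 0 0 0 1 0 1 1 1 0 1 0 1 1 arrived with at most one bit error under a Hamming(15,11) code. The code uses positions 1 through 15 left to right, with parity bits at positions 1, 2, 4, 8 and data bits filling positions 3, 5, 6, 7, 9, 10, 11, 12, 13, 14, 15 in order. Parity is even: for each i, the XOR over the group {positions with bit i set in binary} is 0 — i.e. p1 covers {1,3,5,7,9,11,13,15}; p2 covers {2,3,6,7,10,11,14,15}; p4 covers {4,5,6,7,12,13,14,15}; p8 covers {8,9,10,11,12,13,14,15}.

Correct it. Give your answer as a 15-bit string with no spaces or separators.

000001011101011

s1 (pos 1,3,5,7,9,11,13,15): 1⊕0⊕0⊕0⊕1⊕0⊕0⊕1 = 1
s2 (pos 2,3,6,7,10,11,14,15): 0⊕0⊕1⊕0⊕1⊕0⊕1⊕1 = 0
s4 (pos 4,5,6,7,12,13,14,15): 0⊕0⊕1⊕0⊕1⊕0⊕1⊕1 = 0
s8 (pos 8,9,10,11,12,13,14,15): 1⊕1⊕1⊕0⊕1⊕0⊕1⊕1 = 0
Syndrome s8…s1 = 0001 → error at position 1.
Flip position 1: 100001011101011 → 000001011101011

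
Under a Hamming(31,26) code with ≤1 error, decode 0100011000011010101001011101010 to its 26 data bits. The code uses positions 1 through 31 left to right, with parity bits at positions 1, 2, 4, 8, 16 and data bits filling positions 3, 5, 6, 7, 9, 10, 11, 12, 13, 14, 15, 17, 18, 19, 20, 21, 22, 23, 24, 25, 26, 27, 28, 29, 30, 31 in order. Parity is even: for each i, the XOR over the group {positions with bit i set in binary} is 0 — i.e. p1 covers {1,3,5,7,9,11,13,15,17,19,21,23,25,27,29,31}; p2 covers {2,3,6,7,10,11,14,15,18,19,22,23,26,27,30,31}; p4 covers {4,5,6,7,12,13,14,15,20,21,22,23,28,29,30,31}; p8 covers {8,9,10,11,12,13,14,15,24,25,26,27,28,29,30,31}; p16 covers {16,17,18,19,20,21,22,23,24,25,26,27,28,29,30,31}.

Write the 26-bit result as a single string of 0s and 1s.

00110001101101001011101010

s1 (pos 1,3,5,7,9,11,13,15,17,19,21,23,25,27,29,31): 0⊕0⊕0⊕1⊕0⊕0⊕1⊕1⊕1⊕1⊕0⊕0⊕1⊕0⊕0⊕0 = 0
s2 (pos 2,3,6,7,10,11,14,15,18,19,22,23,26,27,30,31): 1⊕0⊕1⊕1⊕0⊕0⊕0⊕1⊕0⊕1⊕1⊕0⊕1⊕0⊕1⊕0 = 0
s4 (pos 4,5,6,7,12,13,14,15,20,21,22,23,28,29,30,31): 0⊕0⊕1⊕1⊕1⊕1⊕0⊕1⊕0⊕0⊕1⊕0⊕1⊕0⊕1⊕0 = 0
s8 (pos 8,9,10,11,12,13,14,15,24,25,26,27,28,29,30,31): 0⊕0⊕0⊕0⊕1⊕1⊕0⊕1⊕1⊕1⊕1⊕0⊕1⊕0⊕1⊕0 = 0
s16 (pos 16,17,18,19,20,21,22,23,24,25,26,27,28,29,30,31): 0⊕1⊕0⊕1⊕0⊕0⊕1⊕0⊕1⊕1⊕1⊕0⊕1⊕0⊕1⊕0 = 0
Syndrome s16…s1 = 00000 → no error.
Read data bits from positions 3,5,6,7,9,10,11,12,13,14,15,17,18,19,20,21,22,23,24,25,26,27,28,29,30,31: 00110001101101001011101010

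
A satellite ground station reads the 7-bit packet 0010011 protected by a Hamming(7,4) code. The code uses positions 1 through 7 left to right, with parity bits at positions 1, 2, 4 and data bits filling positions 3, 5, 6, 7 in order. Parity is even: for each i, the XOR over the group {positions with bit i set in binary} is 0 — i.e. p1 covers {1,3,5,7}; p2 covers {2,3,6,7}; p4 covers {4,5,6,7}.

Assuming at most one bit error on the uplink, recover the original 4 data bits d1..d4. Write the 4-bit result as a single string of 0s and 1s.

1011

s1 (pos 1,3,5,7): 0⊕1⊕0⊕1 = 0
s2 (pos 2,3,6,7): 0⊕1⊕1⊕1 = 1
s4 (pos 4,5,6,7): 0⊕0⊕1⊕1 = 0
Syndrome s4…s1 = 010 → error at position 2.
Flip position 2: 0010011 → 0110011
Read data bits from positions 3,5,6,7: 1011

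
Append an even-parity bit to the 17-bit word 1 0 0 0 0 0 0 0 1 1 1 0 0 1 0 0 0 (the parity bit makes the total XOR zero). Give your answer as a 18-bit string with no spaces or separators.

XOR of the 17 data bits: 1⊕0⊕0⊕0⊕0⊕0⊕0⊕0⊕1⊕1⊕1⊕0⊕0⊕1⊕0⊕0⊕0 = 1
Parity bit = 1 (so all 18 bits XOR to 0).

100000001110010001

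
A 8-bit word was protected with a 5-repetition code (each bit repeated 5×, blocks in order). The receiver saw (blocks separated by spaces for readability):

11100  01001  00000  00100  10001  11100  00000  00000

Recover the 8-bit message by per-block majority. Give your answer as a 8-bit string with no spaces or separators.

Block 1 (11100): 3 ones → 1
Block 2 (01001): 2 ones → 0
Block 3 (00000): 0 ones → 0
Block 4 (00100): 1 one → 0
Block 5 (10001): 2 ones → 0
Block 6 (11100): 3 ones → 1
Block 7 (00000): 0 ones → 0
Block 8 (00000): 0 ones → 0

10000100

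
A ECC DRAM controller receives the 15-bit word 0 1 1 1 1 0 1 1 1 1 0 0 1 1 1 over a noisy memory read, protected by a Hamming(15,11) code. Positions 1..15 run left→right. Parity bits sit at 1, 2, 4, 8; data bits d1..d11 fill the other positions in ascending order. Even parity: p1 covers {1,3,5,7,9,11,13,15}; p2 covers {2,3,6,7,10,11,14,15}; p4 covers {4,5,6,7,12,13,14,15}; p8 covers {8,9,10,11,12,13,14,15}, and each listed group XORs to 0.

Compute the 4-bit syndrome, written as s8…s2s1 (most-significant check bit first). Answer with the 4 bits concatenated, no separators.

s1 (pos 1,3,5,7,9,11,13,15): 0⊕1⊕1⊕1⊕1⊕0⊕1⊕1 = 0
s2 (pos 2,3,6,7,10,11,14,15): 1⊕1⊕0⊕1⊕1⊕0⊕1⊕1 = 0
s4 (pos 4,5,6,7,12,13,14,15): 1⊕1⊕0⊕1⊕0⊕1⊕1⊕1 = 0
s8 (pos 8,9,10,11,12,13,14,15): 1⊕1⊕1⊕0⊕0⊕1⊕1⊕1 = 0
Syndrome s8…s1 = 0000 → no error.

0000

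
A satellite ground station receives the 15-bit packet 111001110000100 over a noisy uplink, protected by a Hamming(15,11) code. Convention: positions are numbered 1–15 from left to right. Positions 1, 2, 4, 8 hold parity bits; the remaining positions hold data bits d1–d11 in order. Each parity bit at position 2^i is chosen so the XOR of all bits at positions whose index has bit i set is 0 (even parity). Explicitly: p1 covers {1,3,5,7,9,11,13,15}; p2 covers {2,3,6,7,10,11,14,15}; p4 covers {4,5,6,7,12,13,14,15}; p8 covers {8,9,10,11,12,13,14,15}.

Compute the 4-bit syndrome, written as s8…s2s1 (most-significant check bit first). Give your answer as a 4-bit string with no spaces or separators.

0100

s1 (pos 1,3,5,7,9,11,13,15): 1⊕1⊕0⊕1⊕0⊕0⊕1⊕0 = 0
s2 (pos 2,3,6,7,10,11,14,15): 1⊕1⊕1⊕1⊕0⊕0⊕0⊕0 = 0
s4 (pos 4,5,6,7,12,13,14,15): 0⊕0⊕1⊕1⊕0⊕1⊕0⊕0 = 1
s8 (pos 8,9,10,11,12,13,14,15): 1⊕0⊕0⊕0⊕0⊕1⊕0⊕0 = 0
Syndrome s8…s1 = 0100 → error at position 4.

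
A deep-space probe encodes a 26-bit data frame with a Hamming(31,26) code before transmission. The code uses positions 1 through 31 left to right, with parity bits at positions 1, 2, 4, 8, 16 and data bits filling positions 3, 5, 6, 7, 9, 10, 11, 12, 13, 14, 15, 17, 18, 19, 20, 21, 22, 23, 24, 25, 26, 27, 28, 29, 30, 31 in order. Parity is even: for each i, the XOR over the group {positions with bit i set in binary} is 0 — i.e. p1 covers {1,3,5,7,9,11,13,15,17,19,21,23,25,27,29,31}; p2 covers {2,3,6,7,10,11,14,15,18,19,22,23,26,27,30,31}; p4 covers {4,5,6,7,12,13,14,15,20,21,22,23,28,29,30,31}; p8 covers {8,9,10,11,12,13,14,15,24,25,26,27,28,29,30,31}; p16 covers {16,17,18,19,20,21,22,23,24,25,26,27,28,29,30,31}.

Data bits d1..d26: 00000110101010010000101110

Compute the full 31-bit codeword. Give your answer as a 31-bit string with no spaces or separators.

1000000001101010010010000101110

Place data at non-parity positions: p1 p2 0 p4 0 0 0 p8 0 1 1 0 1 0 1 p16 0 1 0 0 1 0 0 0 0 1 0 1 1 1 0
p1 (pos 1,3,5,7,9,11,13,15,17,19,21,23,25,27,29,31): XOR of data positions = 0⊕0⊕0⊕0⊕1⊕1⊕1⊕0⊕0⊕1⊕0⊕0⊕0⊕1⊕0 = 1
p2 (pos 2,3,6,7,10,11,14,15,18,19,22,23,26,27,30,31): XOR of data positions = 0⊕0⊕0⊕1⊕1⊕0⊕1⊕1⊕0⊕0⊕0⊕1⊕0⊕1⊕0 = 0
p4 (pos 4,5,6,7,12,13,14,15,20,21,22,23,28,29,30,31): XOR of data positions = 0⊕0⊕0⊕0⊕1⊕0⊕1⊕0⊕1⊕0⊕0⊕1⊕1⊕1⊕0 = 0
p8 (pos 8,9,10,11,12,13,14,15,24,25,26,27,28,29,30,31): XOR of data positions = 0⊕1⊕1⊕0⊕1⊕0⊕1⊕0⊕0⊕1⊕0⊕1⊕1⊕1⊕0 = 0
p16 (pos 16,17,18,19,20,21,22,23,24,25,26,27,28,29,30,31): XOR of data positions = 0⊕1⊕0⊕0⊕1⊕0⊕0⊕0⊕0⊕1⊕0⊕1⊕1⊕1⊕0 = 0
Codeword: 1000000001101010010010000101110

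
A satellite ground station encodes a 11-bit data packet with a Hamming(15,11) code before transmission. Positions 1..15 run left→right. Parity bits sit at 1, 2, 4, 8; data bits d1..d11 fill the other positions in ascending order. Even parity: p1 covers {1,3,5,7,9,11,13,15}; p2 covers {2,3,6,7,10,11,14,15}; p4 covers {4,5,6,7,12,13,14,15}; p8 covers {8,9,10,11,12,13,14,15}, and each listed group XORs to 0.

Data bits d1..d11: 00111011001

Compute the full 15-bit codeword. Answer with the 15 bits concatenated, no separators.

000001101011001

Place data at non-parity positions: p1 p2 0 p4 0 1 1 p8 1 0 1 1 0 0 1
p1 (pos 1,3,5,7,9,11,13,15): XOR of data positions = 0⊕0⊕1⊕1⊕1⊕0⊕1 = 0
p2 (pos 2,3,6,7,10,11,14,15): XOR of data positions = 0⊕1⊕1⊕0⊕1⊕0⊕1 = 0
p4 (pos 4,5,6,7,12,13,14,15): XOR of data positions = 0⊕1⊕1⊕1⊕0⊕0⊕1 = 0
p8 (pos 8,9,10,11,12,13,14,15): XOR of data positions = 1⊕0⊕1⊕1⊕0⊕0⊕1 = 0
Codeword: 000001101011001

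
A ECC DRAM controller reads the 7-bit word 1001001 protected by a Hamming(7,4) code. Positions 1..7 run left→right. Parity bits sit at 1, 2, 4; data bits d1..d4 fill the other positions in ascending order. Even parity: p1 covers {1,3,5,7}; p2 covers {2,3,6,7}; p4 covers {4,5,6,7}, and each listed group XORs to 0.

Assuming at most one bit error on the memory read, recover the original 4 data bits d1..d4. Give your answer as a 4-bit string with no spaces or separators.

s1 (pos 1,3,5,7): 1⊕0⊕0⊕1 = 0
s2 (pos 2,3,6,7): 0⊕0⊕0⊕1 = 1
s4 (pos 4,5,6,7): 1⊕0⊕0⊕1 = 0
Syndrome s4…s1 = 010 → error at position 2.
Flip position 2: 1001001 → 1101001
Read data bits from positions 3,5,6,7: 0001

0001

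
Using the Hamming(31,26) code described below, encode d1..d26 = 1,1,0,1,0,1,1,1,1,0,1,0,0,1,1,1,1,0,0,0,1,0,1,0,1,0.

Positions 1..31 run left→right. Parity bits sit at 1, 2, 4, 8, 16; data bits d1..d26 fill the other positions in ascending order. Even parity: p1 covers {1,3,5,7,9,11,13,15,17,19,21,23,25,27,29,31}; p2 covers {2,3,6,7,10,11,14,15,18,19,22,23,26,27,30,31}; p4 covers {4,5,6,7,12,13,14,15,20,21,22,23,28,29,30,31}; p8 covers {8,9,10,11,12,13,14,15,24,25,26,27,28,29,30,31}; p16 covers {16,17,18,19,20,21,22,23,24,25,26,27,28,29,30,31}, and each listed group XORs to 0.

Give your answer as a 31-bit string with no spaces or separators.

Place data at non-parity positions: p1 p2 1 p4 1 0 1 p8 0 1 1 1 1 0 1 p16 0 0 1 1 1 1 0 0 0 1 0 1 0 1 0
p1 (pos 1,3,5,7,9,11,13,15,17,19,21,23,25,27,29,31): XOR of data positions = 1⊕1⊕1⊕0⊕1⊕1⊕1⊕0⊕1⊕1⊕0⊕0⊕0⊕0⊕0 = 0
p2 (pos 2,3,6,7,10,11,14,15,18,19,22,23,26,27,30,31): XOR of data positions = 1⊕0⊕1⊕1⊕1⊕0⊕1⊕0⊕1⊕1⊕0⊕1⊕0⊕1⊕0 = 1
p4 (pos 4,5,6,7,12,13,14,15,20,21,22,23,28,29,30,31): XOR of data positions = 1⊕0⊕1⊕1⊕1⊕0⊕1⊕1⊕1⊕1⊕0⊕1⊕0⊕1⊕0 = 0
p8 (pos 8,9,10,11,12,13,14,15,24,25,26,27,28,29,30,31): XOR of data positions = 0⊕1⊕1⊕1⊕1⊕0⊕1⊕0⊕0⊕1⊕0⊕1⊕0⊕1⊕0 = 0
p16 (pos 16,17,18,19,20,21,22,23,24,25,26,27,28,29,30,31): XOR of data positions = 0⊕0⊕1⊕1⊕1⊕1⊕0⊕0⊕0⊕1⊕0⊕1⊕0⊕1⊕0 = 1
Codeword: 0110101001111011001111000101010

0110101001111011001111000101010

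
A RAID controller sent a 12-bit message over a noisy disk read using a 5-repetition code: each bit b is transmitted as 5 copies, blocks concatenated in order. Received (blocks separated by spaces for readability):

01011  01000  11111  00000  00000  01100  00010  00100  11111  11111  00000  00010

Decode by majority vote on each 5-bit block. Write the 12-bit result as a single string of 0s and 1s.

Block 1 (01011): 3 ones → 1
Block 2 (01000): 1 one → 0
Block 3 (11111): 5 ones → 1
Block 4 (00000): 0 ones → 0
Block 5 (00000): 0 ones → 0
Block 6 (01100): 2 ones → 0
Block 7 (00010): 1 one → 0
Block 8 (00100): 1 one → 0
Block 9 (11111): 5 ones → 1
Block 10 (11111): 5 ones → 1
Block 11 (00000): 0 ones → 0
Block 12 (00010): 1 one → 0

101000001100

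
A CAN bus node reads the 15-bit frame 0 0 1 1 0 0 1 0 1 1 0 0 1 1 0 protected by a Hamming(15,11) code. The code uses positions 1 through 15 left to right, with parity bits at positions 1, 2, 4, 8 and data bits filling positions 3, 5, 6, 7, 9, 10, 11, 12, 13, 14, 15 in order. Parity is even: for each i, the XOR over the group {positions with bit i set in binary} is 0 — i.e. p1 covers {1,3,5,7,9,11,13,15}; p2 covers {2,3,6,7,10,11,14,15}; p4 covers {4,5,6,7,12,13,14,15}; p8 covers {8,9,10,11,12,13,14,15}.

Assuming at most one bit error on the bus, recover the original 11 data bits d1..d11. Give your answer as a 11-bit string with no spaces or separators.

s1 (pos 1,3,5,7,9,11,13,15): 0⊕1⊕0⊕1⊕1⊕0⊕1⊕0 = 0
s2 (pos 2,3,6,7,10,11,14,15): 0⊕1⊕0⊕1⊕1⊕0⊕1⊕0 = 0
s4 (pos 4,5,6,7,12,13,14,15): 1⊕0⊕0⊕1⊕0⊕1⊕1⊕0 = 0
s8 (pos 8,9,10,11,12,13,14,15): 0⊕1⊕1⊕0⊕0⊕1⊕1⊕0 = 0
Syndrome s8…s1 = 0000 → no error.
Read data bits from positions 3,5,6,7,9,10,11,12,13,14,15: 10011100110

10011100110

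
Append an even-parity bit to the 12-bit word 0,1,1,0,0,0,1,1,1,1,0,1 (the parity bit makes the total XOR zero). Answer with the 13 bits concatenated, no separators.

0110001111011

XOR of the 12 data bits: 0⊕1⊕1⊕0⊕0⊕0⊕1⊕1⊕1⊕1⊕0⊕1 = 1
Parity bit = 1 (so all 13 bits XOR to 0).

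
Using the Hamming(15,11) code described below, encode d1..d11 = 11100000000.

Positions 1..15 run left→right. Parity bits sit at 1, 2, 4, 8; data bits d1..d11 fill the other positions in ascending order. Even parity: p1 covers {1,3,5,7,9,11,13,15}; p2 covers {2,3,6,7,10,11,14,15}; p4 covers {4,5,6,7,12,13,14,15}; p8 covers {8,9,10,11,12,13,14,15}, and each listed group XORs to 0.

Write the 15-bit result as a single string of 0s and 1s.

Place data at non-parity positions: p1 p2 1 p4 1 1 0 p8 0 0 0 0 0 0 0
p1 (pos 1,3,5,7,9,11,13,15): XOR of data positions = 1⊕1⊕0⊕0⊕0⊕0⊕0 = 0
p2 (pos 2,3,6,7,10,11,14,15): XOR of data positions = 1⊕1⊕0⊕0⊕0⊕0⊕0 = 0
p4 (pos 4,5,6,7,12,13,14,15): XOR of data positions = 1⊕1⊕0⊕0⊕0⊕0⊕0 = 0
p8 (pos 8,9,10,11,12,13,14,15): XOR of data positions = 0⊕0⊕0⊕0⊕0⊕0⊕0 = 0
Codeword: 001011000000000

001011000000000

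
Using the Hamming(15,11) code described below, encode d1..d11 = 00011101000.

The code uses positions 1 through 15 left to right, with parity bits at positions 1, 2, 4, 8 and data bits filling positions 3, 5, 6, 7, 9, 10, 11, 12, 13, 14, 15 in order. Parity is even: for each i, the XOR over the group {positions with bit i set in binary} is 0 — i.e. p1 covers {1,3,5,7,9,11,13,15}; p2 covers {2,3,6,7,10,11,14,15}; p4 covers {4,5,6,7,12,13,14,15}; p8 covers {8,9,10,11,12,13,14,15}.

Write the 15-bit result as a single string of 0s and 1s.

Place data at non-parity positions: p1 p2 0 p4 0 0 1 p8 1 1 0 1 0 0 0
p1 (pos 1,3,5,7,9,11,13,15): XOR of data positions = 0⊕0⊕1⊕1⊕0⊕0⊕0 = 0
p2 (pos 2,3,6,7,10,11,14,15): XOR of data positions = 0⊕0⊕1⊕1⊕0⊕0⊕0 = 0
p4 (pos 4,5,6,7,12,13,14,15): XOR of data positions = 0⊕0⊕1⊕1⊕0⊕0⊕0 = 0
p8 (pos 8,9,10,11,12,13,14,15): XOR of data positions = 1⊕1⊕0⊕1⊕0⊕0⊕0 = 1
Codeword: 000000111101000

000000111101000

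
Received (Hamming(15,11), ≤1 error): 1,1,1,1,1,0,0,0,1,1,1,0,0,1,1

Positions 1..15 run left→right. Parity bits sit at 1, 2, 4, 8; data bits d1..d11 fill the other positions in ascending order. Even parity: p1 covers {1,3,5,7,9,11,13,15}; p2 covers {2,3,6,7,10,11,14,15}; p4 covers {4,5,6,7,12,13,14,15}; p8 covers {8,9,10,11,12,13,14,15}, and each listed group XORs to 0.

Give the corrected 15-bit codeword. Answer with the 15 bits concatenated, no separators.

s1 (pos 1,3,5,7,9,11,13,15): 1⊕1⊕1⊕0⊕1⊕1⊕0⊕1 = 0
s2 (pos 2,3,6,7,10,11,14,15): 1⊕1⊕0⊕0⊕1⊕1⊕1⊕1 = 0
s4 (pos 4,5,6,7,12,13,14,15): 1⊕1⊕0⊕0⊕0⊕0⊕1⊕1 = 0
s8 (pos 8,9,10,11,12,13,14,15): 0⊕1⊕1⊕1⊕0⊕0⊕1⊕1 = 1
Syndrome s8…s1 = 1000 → error at position 8.
Flip position 8: 111110001110011 → 111110011110011

111110011110011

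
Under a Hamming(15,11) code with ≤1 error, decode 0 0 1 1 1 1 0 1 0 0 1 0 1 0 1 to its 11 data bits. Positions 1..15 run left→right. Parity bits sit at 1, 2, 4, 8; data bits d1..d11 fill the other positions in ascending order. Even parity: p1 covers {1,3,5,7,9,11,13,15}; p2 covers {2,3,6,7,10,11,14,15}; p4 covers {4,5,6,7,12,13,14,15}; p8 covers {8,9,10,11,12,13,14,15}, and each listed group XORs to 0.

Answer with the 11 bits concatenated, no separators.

s1 (pos 1,3,5,7,9,11,13,15): 0⊕1⊕1⊕0⊕0⊕1⊕1⊕1 = 1
s2 (pos 2,3,6,7,10,11,14,15): 0⊕1⊕1⊕0⊕0⊕1⊕0⊕1 = 0
s4 (pos 4,5,6,7,12,13,14,15): 1⊕1⊕1⊕0⊕0⊕1⊕0⊕1 = 1
s8 (pos 8,9,10,11,12,13,14,15): 1⊕0⊕0⊕1⊕0⊕1⊕0⊕1 = 0
Syndrome s8…s1 = 0101 → error at position 5.
Flip position 5: 001111010010101 → 001101010010101
Read data bits from positions 3,5,6,7,9,10,11,12,13,14,15: 10100010101

10100010101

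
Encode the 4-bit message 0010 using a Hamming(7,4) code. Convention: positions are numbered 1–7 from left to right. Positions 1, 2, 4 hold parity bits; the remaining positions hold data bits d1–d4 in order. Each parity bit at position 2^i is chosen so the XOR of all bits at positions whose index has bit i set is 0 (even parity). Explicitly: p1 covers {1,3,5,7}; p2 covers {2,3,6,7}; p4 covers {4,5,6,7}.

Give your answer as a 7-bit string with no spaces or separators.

Place data at non-parity positions: p1 p2 0 p4 0 1 0
p1 (pos 1,3,5,7): XOR of data positions = 0⊕0⊕0 = 0
p2 (pos 2,3,6,7): XOR of data positions = 0⊕1⊕0 = 1
p4 (pos 4,5,6,7): XOR of data positions = 0⊕1⊕0 = 1
Codeword: 0101010

0101010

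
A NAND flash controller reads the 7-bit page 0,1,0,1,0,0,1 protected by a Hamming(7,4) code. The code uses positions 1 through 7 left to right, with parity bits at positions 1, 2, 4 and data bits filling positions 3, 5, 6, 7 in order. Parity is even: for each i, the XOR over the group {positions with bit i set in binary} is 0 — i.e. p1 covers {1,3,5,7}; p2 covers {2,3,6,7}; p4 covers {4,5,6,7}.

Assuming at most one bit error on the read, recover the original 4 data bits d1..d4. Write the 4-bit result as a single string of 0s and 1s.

s1 (pos 1,3,5,7): 0⊕0⊕0⊕1 = 1
s2 (pos 2,3,6,7): 1⊕0⊕0⊕1 = 0
s4 (pos 4,5,6,7): 1⊕0⊕0⊕1 = 0
Syndrome s4…s1 = 001 → error at position 1.
Flip position 1: 0101001 → 1101001
Read data bits from positions 3,5,6,7: 0001

0001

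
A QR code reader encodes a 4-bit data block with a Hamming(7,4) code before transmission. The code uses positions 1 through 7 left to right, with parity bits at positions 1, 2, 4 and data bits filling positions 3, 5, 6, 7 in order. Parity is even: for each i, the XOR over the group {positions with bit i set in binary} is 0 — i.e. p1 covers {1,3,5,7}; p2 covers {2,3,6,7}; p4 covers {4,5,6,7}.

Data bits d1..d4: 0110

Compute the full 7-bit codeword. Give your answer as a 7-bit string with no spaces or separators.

Place data at non-parity positions: p1 p2 0 p4 1 1 0
p1 (pos 1,3,5,7): XOR of data positions = 0⊕1⊕0 = 1
p2 (pos 2,3,6,7): XOR of data positions = 0⊕1⊕0 = 1
p4 (pos 4,5,6,7): XOR of data positions = 1⊕1⊕0 = 0
Codeword: 1100110

1100110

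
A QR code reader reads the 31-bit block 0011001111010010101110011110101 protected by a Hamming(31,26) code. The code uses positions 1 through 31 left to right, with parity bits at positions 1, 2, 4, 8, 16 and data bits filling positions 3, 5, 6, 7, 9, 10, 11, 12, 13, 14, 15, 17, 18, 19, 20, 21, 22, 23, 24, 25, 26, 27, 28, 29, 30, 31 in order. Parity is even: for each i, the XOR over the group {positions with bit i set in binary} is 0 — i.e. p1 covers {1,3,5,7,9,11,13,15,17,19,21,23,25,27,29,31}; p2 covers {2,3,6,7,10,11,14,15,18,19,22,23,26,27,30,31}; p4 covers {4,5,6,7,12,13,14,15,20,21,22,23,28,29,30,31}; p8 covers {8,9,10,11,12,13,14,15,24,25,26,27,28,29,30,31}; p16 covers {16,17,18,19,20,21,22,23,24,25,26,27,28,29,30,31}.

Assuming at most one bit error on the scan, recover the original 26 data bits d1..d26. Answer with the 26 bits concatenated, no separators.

10010101001101110011110101

s1 (pos 1,3,5,7,9,11,13,15,17,19,21,23,25,27,29,31): 0⊕1⊕0⊕1⊕1⊕0⊕0⊕1⊕1⊕1⊕1⊕0⊕1⊕1⊕1⊕1 = 1
s2 (pos 2,3,6,7,10,11,14,15,18,19,22,23,26,27,30,31): 0⊕1⊕0⊕1⊕1⊕0⊕0⊕1⊕0⊕1⊕0⊕0⊕1⊕1⊕0⊕1 = 0
s4 (pos 4,5,6,7,12,13,14,15,20,21,22,23,28,29,30,31): 1⊕0⊕0⊕1⊕1⊕0⊕0⊕1⊕1⊕1⊕0⊕0⊕0⊕1⊕0⊕1 = 0
s8 (pos 8,9,10,11,12,13,14,15,24,25,26,27,28,29,30,31): 1⊕1⊕1⊕0⊕1⊕0⊕0⊕1⊕1⊕1⊕1⊕1⊕0⊕1⊕0⊕1 = 1
s16 (pos 16,17,18,19,20,21,22,23,24,25,26,27,28,29,30,31): 0⊕1⊕0⊕1⊕1⊕1⊕0⊕0⊕1⊕1⊕1⊕1⊕0⊕1⊕0⊕1 = 0
Syndrome s16…s1 = 01001 → error at position 9.
Flip position 9: 0011001111010010101110011110101 → 0011001101010010101110011110101
Read data bits from positions 3,5,6,7,9,10,11,12,13,14,15,17,18,19,20,21,22,23,24,25,26,27,28,29,30,31: 10010101001101110011110101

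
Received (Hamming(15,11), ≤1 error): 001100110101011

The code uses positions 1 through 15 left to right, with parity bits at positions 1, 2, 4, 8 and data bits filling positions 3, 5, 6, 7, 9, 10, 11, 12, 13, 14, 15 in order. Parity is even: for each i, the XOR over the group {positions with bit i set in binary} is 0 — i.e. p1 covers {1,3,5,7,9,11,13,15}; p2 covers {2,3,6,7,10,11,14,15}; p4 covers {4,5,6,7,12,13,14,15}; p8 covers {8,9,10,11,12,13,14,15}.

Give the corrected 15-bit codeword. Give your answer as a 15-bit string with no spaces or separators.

001100110101010

s1 (pos 1,3,5,7,9,11,13,15): 0⊕1⊕0⊕1⊕0⊕0⊕0⊕1 = 1
s2 (pos 2,3,6,7,10,11,14,15): 0⊕1⊕0⊕1⊕1⊕0⊕1⊕1 = 1
s4 (pos 4,5,6,7,12,13,14,15): 1⊕0⊕0⊕1⊕1⊕0⊕1⊕1 = 1
s8 (pos 8,9,10,11,12,13,14,15): 1⊕0⊕1⊕0⊕1⊕0⊕1⊕1 = 1
Syndrome s8…s1 = 1111 → error at position 15.
Flip position 15: 001100110101011 → 001100110101010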